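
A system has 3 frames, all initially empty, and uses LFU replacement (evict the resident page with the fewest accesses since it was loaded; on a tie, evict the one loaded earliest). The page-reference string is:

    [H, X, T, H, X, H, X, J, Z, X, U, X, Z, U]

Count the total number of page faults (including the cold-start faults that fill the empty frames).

H: fault, frames [H]
X: fault, frames [H, X]
T: fault, frames [H, X, T]
H: hit
X: hit
H: hit
X: hit
J: fault, evict T, frames [H, X, J]
Z: fault, evict J, frames [H, X, Z]
X: hit
U: fault, evict Z, frames [H, X, U]
X: hit
Z: fault, evict U, frames [H, X, Z]
U: fault, evict Z, frames [H, X, U]
Page faults: 8.

8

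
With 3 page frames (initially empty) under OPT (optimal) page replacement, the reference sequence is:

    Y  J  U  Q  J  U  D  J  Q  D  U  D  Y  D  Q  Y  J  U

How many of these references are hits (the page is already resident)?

Y -> miss, frames [Y]
J -> miss, frames [Y, J]
U -> miss, frames [Y, J, U]
Q -> miss, evict Y, frames [J, U, Q]
J -> hit
U -> hit
D -> miss, evict U, frames [J, Q, D]
J -> hit
Q -> hit
D -> hit
U -> miss, evict J, frames [Q, D, U]
D -> hit
Y -> miss, evict U, frames [Q, D, Y]
D -> hit
Q -> hit
Y -> hit
J -> miss, evict Y, frames [Q, D, J]
U -> miss, evict J, frames [Q, D, U]
Hits: 9.

9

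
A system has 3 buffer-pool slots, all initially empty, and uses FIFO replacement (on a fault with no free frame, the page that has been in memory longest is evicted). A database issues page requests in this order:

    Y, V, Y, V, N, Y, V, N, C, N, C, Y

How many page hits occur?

Y → miss, frames [Y]
V → miss, frames [Y, V]
Y → hit
V → hit
N → miss, frames [Y, V, N]
Y → hit
V → hit
N → hit
C → miss, evict Y, frames [V, N, C]
N → hit
C → hit
Y → miss, evict V, frames [N, C, Y]
Hits: 7.

7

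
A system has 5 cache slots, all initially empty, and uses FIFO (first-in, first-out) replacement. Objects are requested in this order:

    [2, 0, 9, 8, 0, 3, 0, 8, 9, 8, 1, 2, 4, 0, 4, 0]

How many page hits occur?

2 → fault, frames {2}
0 → fault, frames {2,0}
9 → fault, frames {2,0,9}
8 → fault, frames {2,0,9,8}
0 → hit
3 → fault, frames {2,0,9,8,3}
0 → hit
8 → hit
9 → hit
8 → hit
1 → fault, evict 2, frames {0,9,8,3,1}
2 → fault, evict 0, frames {9,8,3,1,2}
4 → fault, evict 9, frames {8,3,1,2,4}
0 → fault, evict 8, frames {3,1,2,4,0}
4 → hit
0 → hit
Hits: 7.

7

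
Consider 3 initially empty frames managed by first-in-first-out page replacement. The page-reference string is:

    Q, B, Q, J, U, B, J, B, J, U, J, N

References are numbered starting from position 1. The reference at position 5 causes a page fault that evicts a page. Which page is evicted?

pos 1: Q: fault, frames (Q)
pos 2: B: fault, frames (Q B)
pos 3: Q: hit
pos 4: J: fault, frames (Q B J)
pos 5: U: fault, evict Q, frames (B J U)
At position 5, page Q is evicted.

Q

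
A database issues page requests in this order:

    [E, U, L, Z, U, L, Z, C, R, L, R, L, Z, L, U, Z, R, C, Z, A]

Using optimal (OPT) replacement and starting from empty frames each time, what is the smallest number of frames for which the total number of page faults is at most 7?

f=1: 20 faults
f=2: 12 faults
f=3: 9 faults
f=4: 8 faults
f=5: 7 faults
f=6: 7 faults
f=7: 7 faults
Smallest f with faults ≤ 7 is 5.

5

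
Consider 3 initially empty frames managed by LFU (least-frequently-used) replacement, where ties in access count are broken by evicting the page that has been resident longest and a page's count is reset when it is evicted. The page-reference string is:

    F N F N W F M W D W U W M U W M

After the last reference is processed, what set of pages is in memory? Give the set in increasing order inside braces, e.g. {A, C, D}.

F -> miss, frames {F}
N -> miss, frames {F,N}
F -> hit
N -> hit
W -> miss, frames {F,N,W}
F -> hit
M -> miss, evict W, frames {F,N,M}
W -> miss, evict M, frames {F,N,W}
D -> miss, evict W, frames {F,N,D}
W -> miss, evict D, frames {F,N,W}
U -> miss, evict W, frames {F,N,U}
W -> miss, evict U, frames {F,N,W}
M -> miss, evict W, frames {F,N,M}
U -> miss, evict M, frames {F,N,U}
W -> miss, evict U, frames {F,N,W}
M -> miss, evict W, frames {F,N,M}

{F, M, N}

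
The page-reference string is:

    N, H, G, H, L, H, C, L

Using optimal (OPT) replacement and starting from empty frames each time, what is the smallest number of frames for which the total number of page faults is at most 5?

2

f=1: 8 faults
f=2: 5 faults
f=3: 5 faults
f=4: 5 faults
f=5: 5 faults
Smallest f with faults ≤ 5 is 2.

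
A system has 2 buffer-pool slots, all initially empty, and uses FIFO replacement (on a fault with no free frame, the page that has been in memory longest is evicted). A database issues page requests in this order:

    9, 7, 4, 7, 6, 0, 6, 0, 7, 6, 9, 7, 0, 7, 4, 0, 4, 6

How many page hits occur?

6

9 -> fault, frames (9)
7 -> fault, frames (9 7)
4 -> fault, evict 9, frames (7 4)
7 -> hit
6 -> fault, evict 7, frames (4 6)
0 -> fault, evict 4, frames (6 0)
6 -> hit
0 -> hit
7 -> fault, evict 6, frames (0 7)
6 -> fault, evict 0, frames (7 6)
9 -> fault, evict 7, frames (6 9)
7 -> fault, evict 6, frames (9 7)
0 -> fault, evict 9, frames (7 0)
7 -> hit
4 -> fault, evict 7, frames (0 4)
0 -> hit
4 -> hit
6 -> fault, evict 0, frames (4 6)
Hits: 6.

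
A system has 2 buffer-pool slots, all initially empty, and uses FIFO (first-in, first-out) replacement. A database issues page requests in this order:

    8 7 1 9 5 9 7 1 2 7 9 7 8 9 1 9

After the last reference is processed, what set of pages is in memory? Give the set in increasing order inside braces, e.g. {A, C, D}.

8 -> fault, frames [8]
7 -> fault, frames [8, 7]
1 -> fault, evict 8, frames [7, 1]
9 -> fault, evict 7, frames [1, 9]
5 -> fault, evict 1, frames [9, 5]
9 -> hit
7 -> fault, evict 9, frames [5, 7]
1 -> fault, evict 5, frames [7, 1]
2 -> fault, evict 7, frames [1, 2]
7 -> fault, evict 1, frames [2, 7]
9 -> fault, evict 2, frames [7, 9]
7 -> hit
8 -> fault, evict 7, frames [9, 8]
9 -> hit
1 -> fault, evict 9, frames [8, 1]
9 -> fault, evict 8, frames [1, 9]

{1, 9}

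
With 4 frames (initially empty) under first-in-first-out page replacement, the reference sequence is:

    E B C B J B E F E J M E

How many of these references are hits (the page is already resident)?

5

E: fault, frames {E}
B: fault, frames {E,B}
C: fault, frames {E,B,C}
B: hit
J: fault, frames {E,B,C,J}
B: hit
E: hit
F: fault, evict E, frames {B,C,J,F}
E: fault, evict B, frames {C,J,F,E}
J: hit
M: fault, evict C, frames {J,F,E,M}
E: hit
Hits: 5.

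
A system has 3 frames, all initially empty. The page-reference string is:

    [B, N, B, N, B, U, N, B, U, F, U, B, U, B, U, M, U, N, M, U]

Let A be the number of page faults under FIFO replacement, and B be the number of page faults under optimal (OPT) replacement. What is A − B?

2

Under FIFO: F F . . . F . . . F . F . . . F F F . . → 8 faults.
Under OPT: F F . . . F . . . F . . . . . F . F . . → 6 faults.
A − B = 8 − 6 = 2.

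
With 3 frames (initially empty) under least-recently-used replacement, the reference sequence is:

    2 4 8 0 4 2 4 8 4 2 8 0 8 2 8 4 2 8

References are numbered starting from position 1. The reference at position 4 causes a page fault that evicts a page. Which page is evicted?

2

pos 1: 2: miss, frames [2]
pos 2: 4: miss, frames [2, 4]
pos 3: 8: miss, frames [2, 4, 8]
pos 4: 0: miss, evict 2, frames [4, 8, 0]
At position 4, page 2 is evicted.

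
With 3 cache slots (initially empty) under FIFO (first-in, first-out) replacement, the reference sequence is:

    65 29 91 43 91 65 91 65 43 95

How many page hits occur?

65 -> fault, frames {65}
29 -> fault, frames {65,29}
91 -> fault, frames {65,29,91}
43 -> fault, evict 65, frames {29,91,43}
91 -> hit
65 -> fault, evict 29, frames {91,43,65}
91 -> hit
65 -> hit
43 -> hit
95 -> fault, evict 91, frames {43,65,95}
Hits: 4.

4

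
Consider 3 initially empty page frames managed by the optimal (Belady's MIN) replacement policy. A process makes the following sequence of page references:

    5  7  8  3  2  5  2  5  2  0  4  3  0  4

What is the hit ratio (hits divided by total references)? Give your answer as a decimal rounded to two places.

0.50

5 → miss, frames (5)
7 → miss, frames (5 7)
8 → miss, frames (5 7 8)
3 → miss, evict 8, frames (5 7 3)
2 → miss, evict 7, frames (5 3 2)
5 → hit
2 → hit
5 → hit
2 → hit
0 → miss, evict 2, frames (5 3 0)
4 → miss, evict 5, frames (3 0 4)
3 → hit
0 → hit
4 → hit
Hits: 7 of 14 references → 7/14 = 0.5000.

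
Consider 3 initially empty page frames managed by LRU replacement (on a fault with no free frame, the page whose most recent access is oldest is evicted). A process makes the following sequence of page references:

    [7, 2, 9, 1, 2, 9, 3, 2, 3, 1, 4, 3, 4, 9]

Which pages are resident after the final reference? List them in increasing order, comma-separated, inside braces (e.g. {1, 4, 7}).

7: fault, frames (7)
2: fault, frames (7 2)
9: fault, frames (7 2 9)
1: fault, evict 7, frames (2 9 1)
2: hit
9: hit
3: fault, evict 1, frames (2 9 3)
2: hit
3: hit
1: fault, evict 9, frames (2 3 1)
4: fault, evict 2, frames (3 1 4)
3: hit
4: hit
9: fault, evict 1, frames (3 4 9)

{3, 4, 9}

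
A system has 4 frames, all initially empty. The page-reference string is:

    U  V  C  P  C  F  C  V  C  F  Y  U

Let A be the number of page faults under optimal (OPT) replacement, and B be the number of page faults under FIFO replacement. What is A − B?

-1

Under OPT: F F F F . F . . . . F . → 6 faults.
Under FIFO: F F F F . F . . . . F F → 7 faults.
A − B = 6 − 7 = -1.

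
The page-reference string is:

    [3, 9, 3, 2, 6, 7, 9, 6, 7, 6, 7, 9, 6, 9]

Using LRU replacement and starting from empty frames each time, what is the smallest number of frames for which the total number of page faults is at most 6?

f=1: 14 faults
f=2: 10 faults
f=3: 6 faults
f=4: 6 faults
f=5: 5 faults
Smallest f with faults ≤ 6 is 3.

3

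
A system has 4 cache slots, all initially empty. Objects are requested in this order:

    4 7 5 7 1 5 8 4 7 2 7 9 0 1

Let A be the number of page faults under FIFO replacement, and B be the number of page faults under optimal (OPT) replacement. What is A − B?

Under FIFO: F F F . F . F F F F . F F F → 11 faults.
Under OPT: F F F . F . F . . F . F F . → 8 faults.
A − B = 11 − 8 = 3.

3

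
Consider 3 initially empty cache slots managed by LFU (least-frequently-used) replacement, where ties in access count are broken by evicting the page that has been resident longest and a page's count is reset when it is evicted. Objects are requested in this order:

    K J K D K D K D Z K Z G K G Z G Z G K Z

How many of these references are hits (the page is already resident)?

K -> fault, frames [K]
J -> fault, frames [K, J]
K -> hit
D -> fault, frames [K, J, D]
K -> hit
D -> hit
K -> hit
D -> hit
Z -> fault, evict J, frames [K, D, Z]
K -> hit
Z -> hit
G -> fault, evict Z, frames [K, D, G]
K -> hit
G -> hit
Z -> fault, evict G, frames [K, D, Z]
G -> fault, evict Z, frames [K, D, G]
Z -> fault, evict G, frames [K, D, Z]
G -> fault, evict Z, frames [K, D, G]
K -> hit
Z -> fault, evict G, frames [K, D, Z]
Hits: 10.

10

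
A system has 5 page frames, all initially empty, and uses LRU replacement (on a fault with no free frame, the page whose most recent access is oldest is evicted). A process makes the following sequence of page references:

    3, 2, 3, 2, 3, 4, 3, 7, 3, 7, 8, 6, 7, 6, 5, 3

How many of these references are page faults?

7

3 → miss, frames [3]
2 → miss, frames [3, 2]
3 → hit
2 → hit
3 → hit
4 → miss, frames [2, 3, 4]
3 → hit
7 → miss, frames [2, 4, 3, 7]
3 → hit
7 → hit
8 → miss, frames [2, 4, 3, 7, 8]
6 → miss, evict 2, frames [4, 3, 7, 8, 6]
7 → hit
6 → hit
5 → miss, evict 4, frames [3, 8, 7, 6, 5]
3 → hit
Page faults: 7.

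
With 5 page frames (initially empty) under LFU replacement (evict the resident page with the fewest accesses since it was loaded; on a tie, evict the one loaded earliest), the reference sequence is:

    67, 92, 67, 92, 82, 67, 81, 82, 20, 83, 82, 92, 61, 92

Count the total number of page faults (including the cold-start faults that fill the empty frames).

67 -> miss, frames [67]
92 -> miss, frames [67, 92]
67 -> hit
92 -> hit
82 -> miss, frames [67, 92, 82]
67 -> hit
81 -> miss, frames [67, 92, 82, 81]
82 -> hit
20 -> miss, frames [67, 92, 82, 81, 20]
83 -> miss, evict 81, frames [67, 92, 82, 20, 83]
82 -> hit
92 -> hit
61 -> miss, evict 20, frames [67, 92, 82, 83, 61]
92 -> hit
Page faults: 7.

7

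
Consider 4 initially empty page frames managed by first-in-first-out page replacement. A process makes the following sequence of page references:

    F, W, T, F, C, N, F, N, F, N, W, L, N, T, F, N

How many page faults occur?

F -> miss, frames [F]
W -> miss, frames [F, W]
T -> miss, frames [F, W, T]
F -> hit
C -> miss, frames [F, W, T, C]
N -> miss, evict F, frames [W, T, C, N]
F -> miss, evict W, frames [T, C, N, F]
N -> hit
F -> hit
N -> hit
W -> miss, evict T, frames [C, N, F, W]
L -> miss, evict C, frames [N, F, W, L]
N -> hit
T -> miss, evict N, frames [F, W, L, T]
F -> hit
N -> miss, evict F, frames [W, L, T, N]
Page faults: 10.

10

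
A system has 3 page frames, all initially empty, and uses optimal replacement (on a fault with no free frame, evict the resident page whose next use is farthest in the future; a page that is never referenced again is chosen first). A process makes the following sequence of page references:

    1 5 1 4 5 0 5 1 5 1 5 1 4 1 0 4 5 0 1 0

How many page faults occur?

1: miss, frames [1]
5: miss, frames [1, 5]
1: hit
4: miss, frames [1, 5, 4]
5: hit
0: miss, evict 4, frames [1, 5, 0]
5: hit
1: hit
5: hit
1: hit
5: hit
1: hit
4: miss, evict 5, frames [1, 0, 4]
1: hit
0: hit
4: hit
5: miss, evict 4, frames [1, 0, 5]
0: hit
1: hit
0: hit
Page faults: 6.

6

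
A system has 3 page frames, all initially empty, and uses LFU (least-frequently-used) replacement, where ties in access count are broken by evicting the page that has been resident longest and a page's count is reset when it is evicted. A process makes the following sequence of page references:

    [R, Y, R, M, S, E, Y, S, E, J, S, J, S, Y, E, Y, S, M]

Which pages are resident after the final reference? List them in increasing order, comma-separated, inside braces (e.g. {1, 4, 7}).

R -> fault, frames {R}
Y -> fault, frames {R,Y}
R -> hit
M -> fault, frames {R,Y,M}
S -> fault, evict Y, frames {R,M,S}
E -> fault, evict M, frames {R,S,E}
Y -> fault, evict S, frames {R,E,Y}
S -> fault, evict E, frames {R,Y,S}
E -> fault, evict Y, frames {R,S,E}
J -> fault, evict S, frames {R,E,J}
S -> fault, evict E, frames {R,J,S}
J -> hit
S -> hit
Y -> fault, evict R, frames {J,S,Y}
E -> fault, evict Y, frames {J,S,E}
Y -> fault, evict E, frames {J,S,Y}
S -> hit
M -> fault, evict Y, frames {J,S,M}

{J, M, S}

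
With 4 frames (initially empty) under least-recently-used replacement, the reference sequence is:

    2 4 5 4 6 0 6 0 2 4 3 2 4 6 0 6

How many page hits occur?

2 -> fault, frames [2]
4 -> fault, frames [2, 4]
5 -> fault, frames [2, 4, 5]
4 -> hit
6 -> fault, frames [2, 5, 4, 6]
0 -> fault, evict 2, frames [5, 4, 6, 0]
6 -> hit
0 -> hit
2 -> fault, evict 5, frames [4, 6, 0, 2]
4 -> hit
3 -> fault, evict 6, frames [0, 2, 4, 3]
2 -> hit
4 -> hit
6 -> fault, evict 0, frames [3, 2, 4, 6]
0 -> fault, evict 3, frames [2, 4, 6, 0]
6 -> hit
Hits: 7.

7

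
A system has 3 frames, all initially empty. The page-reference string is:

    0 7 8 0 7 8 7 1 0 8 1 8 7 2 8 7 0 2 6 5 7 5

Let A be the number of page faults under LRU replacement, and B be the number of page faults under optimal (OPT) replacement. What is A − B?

4

Under LRU: F F F . . . . F F F . . F F . . F F F F F . → 13 faults.
Under OPT: F F F . . . . F . . . . F F . . F . F F . . → 9 faults.
A − B = 13 − 9 = 4.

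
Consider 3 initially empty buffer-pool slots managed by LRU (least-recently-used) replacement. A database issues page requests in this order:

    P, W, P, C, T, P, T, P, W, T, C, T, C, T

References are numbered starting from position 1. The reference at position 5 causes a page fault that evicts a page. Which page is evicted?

W

pos 1: P → fault, frames {P}
pos 2: W → fault, frames {P,W}
pos 3: P → hit
pos 4: C → fault, frames {W,P,C}
pos 5: T → fault, evict W, frames {P,C,T}
At position 5, page W is evicted.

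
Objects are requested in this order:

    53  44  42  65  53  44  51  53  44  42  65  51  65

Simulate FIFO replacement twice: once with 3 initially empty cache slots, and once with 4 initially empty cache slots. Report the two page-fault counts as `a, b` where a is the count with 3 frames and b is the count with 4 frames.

9, 10

3 frames: F F F F F F F . . F F . . → 9 faults.
4 frames: F F F F . . F F F F F F . → 10 faults.
10 > 9: adding a frame increased faults — Belady's anomaly.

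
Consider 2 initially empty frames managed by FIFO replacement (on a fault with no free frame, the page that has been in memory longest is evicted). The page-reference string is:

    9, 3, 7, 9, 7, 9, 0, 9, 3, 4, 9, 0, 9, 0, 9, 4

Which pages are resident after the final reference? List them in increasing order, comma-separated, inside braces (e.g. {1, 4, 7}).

9: miss, frames (9)
3: miss, frames (9 3)
7: miss, evict 9, frames (3 7)
9: miss, evict 3, frames (7 9)
7: hit
9: hit
0: miss, evict 7, frames (9 0)
9: hit
3: miss, evict 9, frames (0 3)
4: miss, evict 0, frames (3 4)
9: miss, evict 3, frames (4 9)
0: miss, evict 4, frames (9 0)
9: hit
0: hit
9: hit
4: miss, evict 9, frames (0 4)

{0, 4}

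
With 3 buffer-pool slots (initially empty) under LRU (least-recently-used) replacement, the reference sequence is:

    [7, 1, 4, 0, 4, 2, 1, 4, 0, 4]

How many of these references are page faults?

7

7 → miss, frames {7}
1 → miss, frames {7,1}
4 → miss, frames {7,1,4}
0 → miss, evict 7, frames {1,4,0}
4 → hit
2 → miss, evict 1, frames {0,4,2}
1 → miss, evict 0, frames {4,2,1}
4 → hit
0 → miss, evict 2, frames {1,4,0}
4 → hit
Page faults: 7.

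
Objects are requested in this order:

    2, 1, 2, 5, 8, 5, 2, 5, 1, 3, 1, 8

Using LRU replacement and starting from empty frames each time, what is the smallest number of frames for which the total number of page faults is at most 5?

f=1: 12 faults
f=2: 8 faults
f=3: 7 faults
f=4: 6 faults
f=5: 5 faults
Smallest f with faults ≤ 5 is 5.

5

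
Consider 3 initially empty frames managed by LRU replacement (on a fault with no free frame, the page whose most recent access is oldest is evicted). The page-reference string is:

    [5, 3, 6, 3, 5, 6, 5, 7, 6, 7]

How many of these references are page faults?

4

5 -> fault, frames {5}
3 -> fault, frames {5,3}
6 -> fault, frames {5,3,6}
3 -> hit
5 -> hit
6 -> hit
5 -> hit
7 -> fault, evict 3, frames {6,5,7}
6 -> hit
7 -> hit
Page faults: 4.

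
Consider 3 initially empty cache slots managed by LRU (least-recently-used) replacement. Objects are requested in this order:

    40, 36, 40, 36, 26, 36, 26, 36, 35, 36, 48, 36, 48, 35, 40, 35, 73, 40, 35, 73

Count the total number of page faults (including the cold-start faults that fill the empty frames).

40: fault, frames {40}
36: fault, frames {40,36}
40: hit
36: hit
26: fault, frames {40,36,26}
36: hit
26: hit
36: hit
35: fault, evict 40, frames {26,36,35}
36: hit
48: fault, evict 26, frames {35,36,48}
36: hit
48: hit
35: hit
40: fault, evict 36, frames {48,35,40}
35: hit
73: fault, evict 48, frames {40,35,73}
40: hit
35: hit
73: hit
Page faults: 7.

7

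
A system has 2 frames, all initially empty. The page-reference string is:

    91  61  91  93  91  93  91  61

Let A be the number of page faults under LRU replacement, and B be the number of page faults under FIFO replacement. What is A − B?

-1

Under LRU: F F . F . . . F → 4 faults.
Under FIFO: F F . F F . . F → 5 faults.
A − B = 4 − 5 = -1.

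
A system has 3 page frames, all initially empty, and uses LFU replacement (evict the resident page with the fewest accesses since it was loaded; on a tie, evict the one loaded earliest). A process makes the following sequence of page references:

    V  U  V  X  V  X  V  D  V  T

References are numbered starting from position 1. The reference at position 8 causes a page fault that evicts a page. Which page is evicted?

pos 1: V: miss, frames (V)
pos 2: U: miss, frames (V U)
pos 3: V: hit
pos 4: X: miss, frames (V U X)
pos 5: V: hit
pos 6: X: hit
pos 7: V: hit
pos 8: D: miss, evict U, frames (V X D)
At position 8, page U is evicted.

U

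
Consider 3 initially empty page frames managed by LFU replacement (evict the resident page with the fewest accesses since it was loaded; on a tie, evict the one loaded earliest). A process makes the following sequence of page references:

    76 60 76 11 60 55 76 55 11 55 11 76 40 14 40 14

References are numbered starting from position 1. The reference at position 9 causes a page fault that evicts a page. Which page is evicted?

pos 1: 76 -> fault, frames {76}
pos 2: 60 -> fault, frames {76,60}
pos 3: 76 -> hit
pos 4: 11 -> fault, frames {76,60,11}
pos 5: 60 -> hit
pos 6: 55 -> fault, evict 11, frames {76,60,55}
pos 7: 76 -> hit
pos 8: 55 -> hit
pos 9: 11 -> fault, evict 60, frames {76,55,11}
At position 9, page 60 is evicted.

60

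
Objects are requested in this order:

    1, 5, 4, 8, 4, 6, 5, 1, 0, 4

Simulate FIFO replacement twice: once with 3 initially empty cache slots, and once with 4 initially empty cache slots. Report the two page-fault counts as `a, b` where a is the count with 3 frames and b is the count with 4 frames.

9, 8

3 frames: F F F F . F F F F F → 9 faults.
4 frames: F F F F . F . F F F → 8 faults.
8 < 9: adding a frame reduced faults, as is typical.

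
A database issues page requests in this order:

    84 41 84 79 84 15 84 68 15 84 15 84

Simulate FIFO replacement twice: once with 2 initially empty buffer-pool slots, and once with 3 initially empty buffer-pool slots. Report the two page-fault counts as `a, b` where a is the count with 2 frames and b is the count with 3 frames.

8, 6

2 frames: F F . F F F . F . F F . → 8 faults.
3 frames: F F . F . F F F . . . . → 6 faults.
6 < 8: adding a frame reduced faults, as is typical.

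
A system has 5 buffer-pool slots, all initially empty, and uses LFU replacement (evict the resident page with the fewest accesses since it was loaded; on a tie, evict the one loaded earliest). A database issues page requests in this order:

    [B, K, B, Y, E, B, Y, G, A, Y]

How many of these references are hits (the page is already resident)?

B -> miss, frames {B}
K -> miss, frames {B,K}
B -> hit
Y -> miss, frames {B,K,Y}
E -> miss, frames {B,K,Y,E}
B -> hit
Y -> hit
G -> miss, frames {B,K,Y,E,G}
A -> miss, evict K, frames {B,Y,E,G,A}
Y -> hit
Hits: 4.

4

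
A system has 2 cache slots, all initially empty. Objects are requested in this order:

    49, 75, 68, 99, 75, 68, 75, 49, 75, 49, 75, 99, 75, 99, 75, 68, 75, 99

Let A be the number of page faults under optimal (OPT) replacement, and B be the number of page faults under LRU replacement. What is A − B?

-1

Under OPT: F F F F . F . F . . . F . . . F . F → 9 faults.
Under LRU: F F F F F F . F . . . F . . . F . F → 10 faults.
A − B = 9 − 10 = -1.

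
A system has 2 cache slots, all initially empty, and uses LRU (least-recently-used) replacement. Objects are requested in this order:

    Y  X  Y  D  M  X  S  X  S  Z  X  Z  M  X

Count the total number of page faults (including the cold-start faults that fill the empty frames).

Y -> miss, frames (Y)
X -> miss, frames (Y X)
Y -> hit
D -> miss, evict X, frames (Y D)
M -> miss, evict Y, frames (D M)
X -> miss, evict D, frames (M X)
S -> miss, evict M, frames (X S)
X -> hit
S -> hit
Z -> miss, evict X, frames (S Z)
X -> miss, evict S, frames (Z X)
Z -> hit
M -> miss, evict X, frames (Z M)
X -> miss, evict Z, frames (M X)
Page faults: 10.

10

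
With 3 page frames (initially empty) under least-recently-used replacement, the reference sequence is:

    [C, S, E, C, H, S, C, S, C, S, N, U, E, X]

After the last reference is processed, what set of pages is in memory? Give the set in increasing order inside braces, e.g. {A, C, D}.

C -> miss, frames (C)
S -> miss, frames (C S)
E -> miss, frames (C S E)
C -> hit
H -> miss, evict S, frames (E C H)
S -> miss, evict E, frames (C H S)
C -> hit
S -> hit
C -> hit
S -> hit
N -> miss, evict H, frames (C S N)
U -> miss, evict C, frames (S N U)
E -> miss, evict S, frames (N U E)
X -> miss, evict N, frames (U E X)

{E, U, X}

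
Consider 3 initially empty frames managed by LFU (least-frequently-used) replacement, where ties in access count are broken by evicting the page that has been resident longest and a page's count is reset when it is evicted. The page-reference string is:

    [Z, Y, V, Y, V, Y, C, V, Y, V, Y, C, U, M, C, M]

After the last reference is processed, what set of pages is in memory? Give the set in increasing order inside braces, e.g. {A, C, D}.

Z -> fault, frames (Z)
Y -> fault, frames (Z Y)
V -> fault, frames (Z Y V)
Y -> hit
V -> hit
Y -> hit
C -> fault, evict Z, frames (Y V C)
V -> hit
Y -> hit
V -> hit
Y -> hit
C -> hit
U -> fault, evict C, frames (Y V U)
M -> fault, evict U, frames (Y V M)
C -> fault, evict M, frames (Y V C)
M -> fault, evict C, frames (Y V M)

{M, V, Y}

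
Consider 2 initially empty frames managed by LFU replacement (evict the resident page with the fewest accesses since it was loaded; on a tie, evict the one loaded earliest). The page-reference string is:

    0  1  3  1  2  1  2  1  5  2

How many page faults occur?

6

0 → miss, frames (0)
1 → miss, frames (0 1)
3 → miss, evict 0, frames (1 3)
1 → hit
2 → miss, evict 3, frames (1 2)
1 → hit
2 → hit
1 → hit
5 → miss, evict 2, frames (1 5)
2 → miss, evict 5, frames (1 2)
Page faults: 6.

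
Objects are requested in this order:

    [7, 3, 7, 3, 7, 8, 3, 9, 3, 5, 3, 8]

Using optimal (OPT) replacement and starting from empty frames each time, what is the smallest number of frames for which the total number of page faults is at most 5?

f=1: 12 faults
f=2: 6 faults
f=3: 5 faults
f=4: 5 faults
f=5: 5 faults
Smallest f with faults ≤ 5 is 3.

3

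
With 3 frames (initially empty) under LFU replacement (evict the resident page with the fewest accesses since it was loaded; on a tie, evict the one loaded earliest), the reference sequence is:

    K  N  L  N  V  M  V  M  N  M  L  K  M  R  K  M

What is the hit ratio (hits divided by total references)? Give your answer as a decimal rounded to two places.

K → fault, frames (K)
N → fault, frames (K N)
L → fault, frames (K N L)
N → hit
V → fault, evict K, frames (N L V)
M → fault, evict L, frames (N V M)
V → hit
M → hit
N → hit
M → hit
L → fault, evict V, frames (N M L)
K → fault, evict L, frames (N M K)
M → hit
R → fault, evict K, frames (N M R)
K → fault, evict R, frames (N M K)
M → hit
Hits: 7 of 16 references → 7/16 = 0.4375.

0.44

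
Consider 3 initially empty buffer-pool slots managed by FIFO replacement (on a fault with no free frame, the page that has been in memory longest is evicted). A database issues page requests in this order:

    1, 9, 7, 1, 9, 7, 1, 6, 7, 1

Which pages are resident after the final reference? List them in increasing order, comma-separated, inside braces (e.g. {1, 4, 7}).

1: miss, frames [1]
9: miss, frames [1, 9]
7: miss, frames [1, 9, 7]
1: hit
9: hit
7: hit
1: hit
6: miss, evict 1, frames [9, 7, 6]
7: hit
1: miss, evict 9, frames [7, 6, 1]

{1, 6, 7}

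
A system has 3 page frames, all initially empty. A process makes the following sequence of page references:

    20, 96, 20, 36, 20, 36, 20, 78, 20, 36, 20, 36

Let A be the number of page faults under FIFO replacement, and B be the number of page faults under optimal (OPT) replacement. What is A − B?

Under FIFO: F F . F . . . F F . . . → 5 faults.
Under OPT: F F . F . . . F . . . . → 4 faults.
A − B = 5 − 4 = 1.

1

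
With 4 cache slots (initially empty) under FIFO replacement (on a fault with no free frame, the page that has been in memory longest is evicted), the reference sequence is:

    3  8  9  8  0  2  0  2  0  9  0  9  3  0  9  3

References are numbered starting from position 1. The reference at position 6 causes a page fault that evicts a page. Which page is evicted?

3

pos 1: 3: fault, frames (3)
pos 2: 8: fault, frames (3 8)
pos 3: 9: fault, frames (3 8 9)
pos 4: 8: hit
pos 5: 0: fault, frames (3 8 9 0)
pos 6: 2: fault, evict 3, frames (8 9 0 2)
At position 6, page 3 is evicted.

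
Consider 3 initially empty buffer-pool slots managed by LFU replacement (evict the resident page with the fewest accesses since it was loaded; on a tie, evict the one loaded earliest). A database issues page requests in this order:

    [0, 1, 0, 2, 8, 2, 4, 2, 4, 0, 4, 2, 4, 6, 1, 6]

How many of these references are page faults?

8

0: fault, frames [0]
1: fault, frames [0, 1]
0: hit
2: fault, frames [0, 1, 2]
8: fault, evict 1, frames [0, 2, 8]
2: hit
4: fault, evict 8, frames [0, 2, 4]
2: hit
4: hit
0: hit
4: hit
2: hit
4: hit
6: fault, evict 0, frames [2, 4, 6]
1: fault, evict 6, frames [2, 4, 1]
6: fault, evict 1, frames [2, 4, 6]
Page faults: 8.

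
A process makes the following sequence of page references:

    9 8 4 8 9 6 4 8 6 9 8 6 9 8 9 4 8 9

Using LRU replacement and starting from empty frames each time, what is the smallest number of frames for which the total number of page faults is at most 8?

f=1: 18 faults
f=2: 16 faults
f=3: 8 faults
f=4: 4 faults
Smallest f with faults ≤ 8 is 3.

3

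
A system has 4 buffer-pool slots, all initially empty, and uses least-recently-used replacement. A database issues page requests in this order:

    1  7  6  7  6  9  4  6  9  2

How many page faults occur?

6

1: fault, frames {1}
7: fault, frames {1,7}
6: fault, frames {1,7,6}
7: hit
6: hit
9: fault, frames {1,7,6,9}
4: fault, evict 1, frames {7,6,9,4}
6: hit
9: hit
2: fault, evict 7, frames {4,6,9,2}
Page faults: 6.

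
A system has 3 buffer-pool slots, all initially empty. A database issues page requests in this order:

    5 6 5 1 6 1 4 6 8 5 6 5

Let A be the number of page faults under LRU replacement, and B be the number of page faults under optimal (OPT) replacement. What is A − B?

1

Under LRU: F F . F . . F . F F . . → 6 faults.
Under OPT: F F . F . . F . F . . . → 5 faults.
A − B = 6 − 5 = 1.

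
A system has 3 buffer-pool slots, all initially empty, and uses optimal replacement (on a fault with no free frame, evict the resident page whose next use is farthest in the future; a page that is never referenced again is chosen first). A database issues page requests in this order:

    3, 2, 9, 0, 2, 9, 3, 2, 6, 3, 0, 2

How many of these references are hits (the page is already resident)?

3: miss, frames {3}
2: miss, frames {3,2}
9: miss, frames {3,2,9}
0: miss, evict 3, frames {2,9,0}
2: hit
9: hit
3: miss, evict 9, frames {2,0,3}
2: hit
6: miss, evict 2, frames {0,3,6}
3: hit
0: hit
2: miss, evict 6, frames {0,3,2}
Hits: 5.

5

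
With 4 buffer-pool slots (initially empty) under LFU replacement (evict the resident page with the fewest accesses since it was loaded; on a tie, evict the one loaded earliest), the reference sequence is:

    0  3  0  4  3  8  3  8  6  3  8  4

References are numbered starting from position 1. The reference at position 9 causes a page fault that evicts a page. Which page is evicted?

4

pos 1: 0: miss, frames (0)
pos 2: 3: miss, frames (0 3)
pos 3: 0: hit
pos 4: 4: miss, frames (0 3 4)
pos 5: 3: hit
pos 6: 8: miss, frames (0 3 4 8)
pos 7: 3: hit
pos 8: 8: hit
pos 9: 6: miss, evict 4, frames (0 3 8 6)
At position 9, page 4 is evicted.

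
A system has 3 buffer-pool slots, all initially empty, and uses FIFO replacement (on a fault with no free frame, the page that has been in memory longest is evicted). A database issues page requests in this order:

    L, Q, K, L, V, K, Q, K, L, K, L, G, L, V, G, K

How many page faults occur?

L -> miss, frames (L)
Q -> miss, frames (L Q)
K -> miss, frames (L Q K)
L -> hit
V -> miss, evict L, frames (Q K V)
K -> hit
Q -> hit
K -> hit
L -> miss, evict Q, frames (K V L)
K -> hit
L -> hit
G -> miss, evict K, frames (V L G)
L -> hit
V -> hit
G -> hit
K -> miss, evict V, frames (L G K)
Page faults: 7.

7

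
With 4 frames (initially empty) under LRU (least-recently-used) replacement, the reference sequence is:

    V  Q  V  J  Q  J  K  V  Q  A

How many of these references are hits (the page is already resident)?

5

V → fault, frames [V]
Q → fault, frames [V, Q]
V → hit
J → fault, frames [Q, V, J]
Q → hit
J → hit
K → fault, frames [V, Q, J, K]
V → hit
Q → hit
A → fault, evict J, frames [K, V, Q, A]
Hits: 5.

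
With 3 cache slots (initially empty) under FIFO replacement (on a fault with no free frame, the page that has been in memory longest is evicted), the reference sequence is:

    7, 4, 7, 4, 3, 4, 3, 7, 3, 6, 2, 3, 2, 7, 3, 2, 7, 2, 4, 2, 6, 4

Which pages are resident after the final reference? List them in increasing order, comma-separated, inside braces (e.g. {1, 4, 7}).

7: miss, frames [7]
4: miss, frames [7, 4]
7: hit
4: hit
3: miss, frames [7, 4, 3]
4: hit
3: hit
7: hit
3: hit
6: miss, evict 7, frames [4, 3, 6]
2: miss, evict 4, frames [3, 6, 2]
3: hit
2: hit
7: miss, evict 3, frames [6, 2, 7]
3: miss, evict 6, frames [2, 7, 3]
2: hit
7: hit
2: hit
4: miss, evict 2, frames [7, 3, 4]
2: miss, evict 7, frames [3, 4, 2]
6: miss, evict 3, frames [4, 2, 6]
4: hit

{2, 4, 6}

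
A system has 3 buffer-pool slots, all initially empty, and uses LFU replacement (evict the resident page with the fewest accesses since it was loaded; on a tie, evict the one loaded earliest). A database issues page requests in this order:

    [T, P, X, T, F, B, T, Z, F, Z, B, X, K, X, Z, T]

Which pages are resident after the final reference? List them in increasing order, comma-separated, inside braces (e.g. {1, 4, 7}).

{T, X, Z}

T: fault, frames {T}
P: fault, frames {T,P}
X: fault, frames {T,P,X}
T: hit
F: fault, evict P, frames {T,X,F}
B: fault, evict X, frames {T,F,B}
T: hit
Z: fault, evict F, frames {T,B,Z}
F: fault, evict B, frames {T,Z,F}
Z: hit
B: fault, evict F, frames {T,Z,B}
X: fault, evict B, frames {T,Z,X}
K: fault, evict X, frames {T,Z,K}
X: fault, evict K, frames {T,Z,X}
Z: hit
T: hit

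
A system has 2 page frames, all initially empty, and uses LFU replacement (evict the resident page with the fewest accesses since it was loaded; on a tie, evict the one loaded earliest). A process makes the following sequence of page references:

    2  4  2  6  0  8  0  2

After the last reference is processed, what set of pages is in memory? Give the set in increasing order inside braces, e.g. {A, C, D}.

2: miss, frames {2}
4: miss, frames {2,4}
2: hit
6: miss, evict 4, frames {2,6}
0: miss, evict 6, frames {2,0}
8: miss, evict 0, frames {2,8}
0: miss, evict 8, frames {2,0}
2: hit

{0, 2}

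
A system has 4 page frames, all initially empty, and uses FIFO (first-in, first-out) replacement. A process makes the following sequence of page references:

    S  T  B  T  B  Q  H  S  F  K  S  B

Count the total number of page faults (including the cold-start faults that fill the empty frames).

S -> fault, frames [S]
T -> fault, frames [S, T]
B -> fault, frames [S, T, B]
T -> hit
B -> hit
Q -> fault, frames [S, T, B, Q]
H -> fault, evict S, frames [T, B, Q, H]
S -> fault, evict T, frames [B, Q, H, S]
F -> fault, evict B, frames [Q, H, S, F]
K -> fault, evict Q, frames [H, S, F, K]
S -> hit
B -> fault, evict H, frames [S, F, K, B]
Page faults: 9.

9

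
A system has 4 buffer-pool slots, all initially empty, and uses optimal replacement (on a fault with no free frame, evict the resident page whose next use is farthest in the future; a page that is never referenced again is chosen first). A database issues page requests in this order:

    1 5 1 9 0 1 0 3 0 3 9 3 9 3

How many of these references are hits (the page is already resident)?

1: fault, frames {1}
5: fault, frames {1,5}
1: hit
9: fault, frames {1,5,9}
0: fault, frames {1,5,9,0}
1: hit
0: hit
3: fault, evict 5, frames {1,9,0,3}
0: hit
3: hit
9: hit
3: hit
9: hit
3: hit
Hits: 9.

9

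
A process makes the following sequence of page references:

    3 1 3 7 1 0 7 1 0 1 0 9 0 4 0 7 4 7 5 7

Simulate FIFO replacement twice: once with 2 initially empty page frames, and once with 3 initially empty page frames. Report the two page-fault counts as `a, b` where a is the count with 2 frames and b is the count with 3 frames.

2 frames: F F . F . F . F . . . F F F . F . . F . → 10 faults.
3 frames: F F . F . F . . . . . F . F . F . . F . → 8 faults.
8 < 10: adding a frame reduced faults, as is typical.

10, 8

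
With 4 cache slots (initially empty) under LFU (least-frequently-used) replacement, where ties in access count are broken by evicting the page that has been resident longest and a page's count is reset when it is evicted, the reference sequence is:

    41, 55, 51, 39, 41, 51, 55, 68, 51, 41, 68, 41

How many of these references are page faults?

41: fault, frames {41}
55: fault, frames {41,55}
51: fault, frames {41,55,51}
39: fault, frames {41,55,51,39}
41: hit
51: hit
55: hit
68: fault, evict 39, frames {41,55,51,68}
51: hit
41: hit
68: hit
41: hit
Page faults: 5.

5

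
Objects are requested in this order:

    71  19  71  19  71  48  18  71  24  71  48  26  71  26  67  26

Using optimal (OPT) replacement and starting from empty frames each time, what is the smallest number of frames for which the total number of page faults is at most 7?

f=1: 16 faults
f=2: 8 faults
f=3: 7 faults
f=4: 7 faults
f=5: 7 faults
f=6: 7 faults
f=7: 7 faults
Smallest f with faults ≤ 7 is 3.

3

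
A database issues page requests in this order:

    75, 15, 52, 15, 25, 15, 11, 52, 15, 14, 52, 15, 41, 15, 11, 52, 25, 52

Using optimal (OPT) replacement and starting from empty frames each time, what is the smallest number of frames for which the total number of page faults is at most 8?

4

f=1: 18 faults
f=2: 12 faults
f=3: 9 faults
f=4: 8 faults
f=5: 7 faults
f=6: 7 faults
f=7: 7 faults
Smallest f with faults ≤ 8 is 4.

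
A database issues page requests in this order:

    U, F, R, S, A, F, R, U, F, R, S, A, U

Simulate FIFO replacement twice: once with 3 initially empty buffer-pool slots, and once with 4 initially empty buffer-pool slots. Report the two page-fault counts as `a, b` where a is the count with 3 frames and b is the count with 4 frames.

3 frames: F F F F F F F F . . F F . → 10 faults.
4 frames: F F F F F . . F F F F F F → 11 faults.
11 > 10: adding a frame increased faults — Belady's anomaly.

10, 11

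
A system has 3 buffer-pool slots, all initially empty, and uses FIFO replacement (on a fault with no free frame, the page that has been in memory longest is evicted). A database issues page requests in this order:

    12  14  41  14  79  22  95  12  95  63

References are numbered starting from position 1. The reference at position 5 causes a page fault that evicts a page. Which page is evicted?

pos 1: 12 -> miss, frames (12)
pos 2: 14 -> miss, frames (12 14)
pos 3: 41 -> miss, frames (12 14 41)
pos 4: 14 -> hit
pos 5: 79 -> miss, evict 12, frames (14 41 79)
At position 5, page 12 is evicted.

12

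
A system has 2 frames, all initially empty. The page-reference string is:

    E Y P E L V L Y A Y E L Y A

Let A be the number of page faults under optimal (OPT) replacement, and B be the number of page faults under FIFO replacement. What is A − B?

-2

Under OPT: F F F . F F . F F . F F . F → 10 faults.
Under FIFO: F F F F F F . F F . F F F F → 12 faults.
A − B = 10 − 12 = -2.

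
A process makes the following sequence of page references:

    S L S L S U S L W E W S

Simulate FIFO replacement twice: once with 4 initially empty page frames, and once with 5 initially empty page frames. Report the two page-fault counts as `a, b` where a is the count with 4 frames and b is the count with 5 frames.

6, 5

4 frames: F F . . . F . . F F . F → 6 faults.
5 frames: F F . . . F . . F F . . → 5 faults.
5 < 6: adding a frame reduced faults, as is typical.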